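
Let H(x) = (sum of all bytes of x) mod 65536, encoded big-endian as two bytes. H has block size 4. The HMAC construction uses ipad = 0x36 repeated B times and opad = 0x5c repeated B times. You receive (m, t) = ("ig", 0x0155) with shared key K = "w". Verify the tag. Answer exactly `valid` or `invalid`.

invalid

Key "w" = 77 is 1 byte ≤ B = 4; zero-pad to 4 bytes: K' = 77 00 00 00.
K' ⊕ ipad = 41 36 36 36; K' ⊕ opad = 2b 5c 5c 5c.
Inner hash: sum = 65+54+54+54+105+103 = 435 → 01 b3.
Outer hash (recomputed tag): sum = 43+92+92+92+1+179 = 499 → 01 f3.
Recomputed tag = 01f3; claimed = 0155 → mismatch.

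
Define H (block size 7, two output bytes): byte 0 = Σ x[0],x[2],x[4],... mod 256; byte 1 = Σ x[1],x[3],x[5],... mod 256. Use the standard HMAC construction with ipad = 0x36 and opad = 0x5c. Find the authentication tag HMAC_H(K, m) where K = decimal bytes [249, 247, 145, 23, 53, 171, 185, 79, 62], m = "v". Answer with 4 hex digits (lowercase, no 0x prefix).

1e2e

Key decimal bytes [249, 247, 145, 23, 53, 171, 185, 79, 62] = f9 f7 91 17 35 ab b9 4f 3e is 9 bytes > B = 7, so hash it first: H(key) = b6 08, then zero-pad to 7 bytes: K' = b6 08 00 00 00 00 00.
K' ⊕ ipad = 80 3e 36 36 36 36 36.  K' ⊕ opad = ea 54 5c 5c 5c 5c 5c.
Inner input = (K'⊕ipad) ∥ m = 80 3e 36 36 36 36 36 ∥ 76.
Inner hash: even-index sum = 290 mod 256 = 34; odd-index sum = 288 mod 256 = 32 → 22 20.
Outer input = (K'⊕opad) ∥ inner = ea 54 5c 5c 5c 5c 5c ∥ 22 20.
Outer hash (tag): even-index sum = 542 mod 256 = 30; odd-index sum = 302 mod 256 = 46 → 1e 2e.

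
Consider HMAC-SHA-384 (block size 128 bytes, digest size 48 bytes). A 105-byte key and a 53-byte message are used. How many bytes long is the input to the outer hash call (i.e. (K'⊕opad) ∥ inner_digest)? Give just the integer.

Key is 105 ≤ 128 bytes, zero-padded: |K'| = 128.
Outer input = (K'⊕opad) ∥ H(inner) → 128 + 48 = 176 bytes.

176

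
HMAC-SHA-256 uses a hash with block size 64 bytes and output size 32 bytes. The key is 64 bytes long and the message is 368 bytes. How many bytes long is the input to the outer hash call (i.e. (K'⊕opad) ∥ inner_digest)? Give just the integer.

96

Key is 64 ≤ 64 bytes, zero-padded: |K'| = 64.
Outer input = (K'⊕opad) ∥ H(inner) → 64 + 32 = 96 bytes.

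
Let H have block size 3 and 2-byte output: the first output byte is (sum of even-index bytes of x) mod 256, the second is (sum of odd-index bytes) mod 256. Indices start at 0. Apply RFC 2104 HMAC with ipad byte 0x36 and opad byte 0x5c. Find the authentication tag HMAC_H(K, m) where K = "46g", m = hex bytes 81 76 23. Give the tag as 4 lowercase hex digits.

Key "46g" = 34 36 67 is exactly B = 3 bytes: K' = 34 36 67.
K' ⊕ ipad = 02 00 51.  K' ⊕ opad = 68 6a 3b.
Inner input = (K'⊕ipad) ∥ m = 02 00 51 ∥ 81 76 23.
Inner hash: even-index sum = 201 mod 256 = 201; odd-index sum = 164 mod 256 = 164 → c9 a4.
Outer input = (K'⊕opad) ∥ inner = 68 6a 3b ∥ c9 a4.
Outer hash (tag): even-index sum = 327 mod 256 = 71; odd-index sum = 307 mod 256 = 51 → 47 33.

4733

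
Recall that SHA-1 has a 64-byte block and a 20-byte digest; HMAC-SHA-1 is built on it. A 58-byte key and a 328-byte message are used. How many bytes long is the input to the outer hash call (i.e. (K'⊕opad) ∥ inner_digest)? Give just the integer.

Key is 58 ≤ 64 bytes, zero-padded: |K'| = 64.
Outer input = (K'⊕opad) ∥ H(inner) → 64 + 20 = 84 bytes.

84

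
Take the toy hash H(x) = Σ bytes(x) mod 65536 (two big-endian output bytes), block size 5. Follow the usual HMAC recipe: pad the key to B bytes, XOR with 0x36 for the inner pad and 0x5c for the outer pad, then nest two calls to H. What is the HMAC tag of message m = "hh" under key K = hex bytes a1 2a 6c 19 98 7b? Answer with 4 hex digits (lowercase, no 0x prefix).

02ad

Key hex bytes a1 2a 6c 19 98 7b is 6 bytes > B = 5, so hash it first: H(key) = 02 63, then zero-pad to 5 bytes: K' = 02 63 00 00 00.
K' ⊕ ipad = 34 55 36 36 36.  K' ⊕ opad = 5e 3f 5c 5c 5c.
Inner input = (K'⊕ipad) ∥ m = 34 55 36 36 36 ∥ 68 68.
Inner hash: sum = 52+85+54+54+54+104+104 = 507 → 01 fb.
Outer input = (K'⊕opad) ∥ inner = 5e 3f 5c 5c 5c ∥ 01 fb.
Outer hash (tag): sum = 94+63+92+92+92+1+251 = 685 → 02 ad.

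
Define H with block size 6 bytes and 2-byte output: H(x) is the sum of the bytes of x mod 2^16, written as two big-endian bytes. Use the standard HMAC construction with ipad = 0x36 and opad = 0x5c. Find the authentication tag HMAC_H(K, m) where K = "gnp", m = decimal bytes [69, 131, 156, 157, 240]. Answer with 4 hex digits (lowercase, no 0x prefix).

0233

Key "gnp" = 67 6e 70 is 3 bytes ≤ B = 6; zero-pad to 6 bytes: K' = 67 6e 70 00 00 00.
K' ⊕ ipad = 51 58 46 36 36 36.  K' ⊕ opad = 3b 32 2c 5c 5c 5c.
Inner input = (K'⊕ipad) ∥ m = 51 58 46 36 36 36 ∥ 45 83 9c 9d f0.
Inner hash: sum = 81+88+70+54+54+54+69+131+156+157+240 = 1154 → 04 82.
Outer input = (K'⊕opad) ∥ inner = 3b 32 2c 5c 5c 5c ∥ 04 82.
Outer hash (tag): sum = 59+50+44+92+92+92+4+130 = 563 → 02 33.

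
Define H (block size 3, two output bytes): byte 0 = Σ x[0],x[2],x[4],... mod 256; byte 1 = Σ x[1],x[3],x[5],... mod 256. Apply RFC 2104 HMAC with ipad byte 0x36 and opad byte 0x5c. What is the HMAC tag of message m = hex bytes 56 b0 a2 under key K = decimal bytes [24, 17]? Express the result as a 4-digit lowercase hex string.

bf61

Key decimal bytes [24, 17] = 18 11 is 2 bytes ≤ B = 3; zero-pad to 3 bytes: K' = 18 11 00.
K' ⊕ ipad = 2e 27 36.  K' ⊕ opad = 44 4d 5c.
Inner input = (K'⊕ipad) ∥ m = 2e 27 36 ∥ 56 b0 a2.
Inner hash: even-index sum = 276 mod 256 = 20; odd-index sum = 287 mod 256 = 31 → 14 1f.
Outer input = (K'⊕opad) ∥ inner = 44 4d 5c ∥ 14 1f.
Outer hash (tag): even-index sum = 191 mod 256 = 191; odd-index sum = 97 mod 256 = 97 → bf 61.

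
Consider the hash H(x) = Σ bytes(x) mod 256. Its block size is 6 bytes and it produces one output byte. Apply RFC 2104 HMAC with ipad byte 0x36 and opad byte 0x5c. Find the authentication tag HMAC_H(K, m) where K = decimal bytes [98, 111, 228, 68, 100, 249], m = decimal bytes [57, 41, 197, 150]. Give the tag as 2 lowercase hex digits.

Key decimal bytes [98, 111, 228, 68, 100, 249] = 62 6f e4 44 64 f9 is exactly B = 6 bytes: K' = 62 6f e4 44 64 f9.
K' ⊕ ipad = 54 59 d2 72 52 cf.  K' ⊕ opad = 3e 33 b8 18 38 a5.
Inner input = (K'⊕ipad) ∥ m = 54 59 d2 72 52 cf ∥ 39 29 c5 96.
Inner hash: sum = 84+89+210+114+82+207+57+41+197+150 = 1231; mod 256 = 207 → cf.
Outer input = (K'⊕opad) ∥ inner = 3e 33 b8 18 38 a5 ∥ cf.
Outer hash (tag): sum = 62+51+184+24+56+165+207 = 749; mod 256 = 237 → ed.

ed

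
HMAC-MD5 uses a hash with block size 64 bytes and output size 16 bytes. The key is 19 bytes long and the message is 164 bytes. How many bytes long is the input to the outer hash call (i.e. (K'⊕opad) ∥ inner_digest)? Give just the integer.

80

Key is 19 ≤ 64 bytes, zero-padded: |K'| = 64.
Outer input = (K'⊕opad) ∥ H(inner) → 64 + 16 = 80 bytes.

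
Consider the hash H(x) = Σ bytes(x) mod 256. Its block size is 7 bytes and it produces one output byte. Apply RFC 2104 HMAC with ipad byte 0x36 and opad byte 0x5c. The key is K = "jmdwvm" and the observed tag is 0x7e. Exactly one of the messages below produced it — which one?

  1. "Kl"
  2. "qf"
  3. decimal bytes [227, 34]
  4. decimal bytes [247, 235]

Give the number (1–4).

4

Key "jmdwvm" = 6a 6d 64 77 76 6d is 6 bytes ≤ B = 7; zero-pad to 7 bytes: K' = 6a 6d 64 77 76 6d 00.
K' ⊕ ipad = 5c 5b 52 41 40 5b 36; K' ⊕ opad = 36 31 38 2b 2a 31 5c.
m1: inner = H(5c 5b 52 41 40 5b 36 4b 6c) = d2; tag = H(36 31 38 2b 2a 31 5c d2) = 53
m2: inner = H(5c 5b 52 41 40 5b 36 71 66) = f2; tag = H(36 31 38 2b 2a 31 5c f2) = 73
m3: inner = H(5c 5b 52 41 40 5b 36 e3 22) = 20; tag = H(36 31 38 2b 2a 31 5c 20) = a1
m4: inner = H(5c 5b 52 41 40 5b 36 f7 eb) = fd; tag = H(36 31 38 2b 2a 31 5c fd) = 7e ← matches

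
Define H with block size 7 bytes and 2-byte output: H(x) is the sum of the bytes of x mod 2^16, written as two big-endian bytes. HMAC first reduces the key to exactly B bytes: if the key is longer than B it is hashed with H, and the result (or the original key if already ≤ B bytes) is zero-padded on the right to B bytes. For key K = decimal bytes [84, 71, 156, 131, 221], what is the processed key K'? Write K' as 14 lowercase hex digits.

54479c83dd0000

Key decimal bytes [84, 71, 156, 131, 221] = 54 47 9c 83 dd is 5 bytes ≤ B = 7; zero-pad to 7 bytes: K' = 54 47 9c 83 dd 00 00.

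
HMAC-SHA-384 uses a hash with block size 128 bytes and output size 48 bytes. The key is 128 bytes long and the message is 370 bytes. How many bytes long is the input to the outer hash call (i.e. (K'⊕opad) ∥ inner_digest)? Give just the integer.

176

Key is 128 ≤ 128 bytes, zero-padded: |K'| = 128.
Outer input = (K'⊕opad) ∥ H(inner) → 128 + 48 = 176 bytes.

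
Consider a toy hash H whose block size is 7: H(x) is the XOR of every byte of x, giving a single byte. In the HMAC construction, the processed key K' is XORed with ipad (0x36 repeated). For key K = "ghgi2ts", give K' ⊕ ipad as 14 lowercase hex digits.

515e515f044245

Key "ghgi2ts" = 67 68 67 69 32 74 73 is exactly B = 7 bytes: K' = 67 68 67 69 32 74 73.
XOR each byte with 0x36: 67⊕36=51, 68⊕36=5e, 67⊕36=51, 69⊕36=5f, 32⊕36=04, 74⊕36=42, 73⊕36=45.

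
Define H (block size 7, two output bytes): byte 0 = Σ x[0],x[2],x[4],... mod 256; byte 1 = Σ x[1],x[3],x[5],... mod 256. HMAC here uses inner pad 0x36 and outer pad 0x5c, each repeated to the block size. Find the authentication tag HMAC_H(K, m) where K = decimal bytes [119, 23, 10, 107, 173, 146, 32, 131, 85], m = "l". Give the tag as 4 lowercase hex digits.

8cba

Key decimal bytes [119, 23, 10, 107, 173, 146, 32, 131, 85] = 77 17 0a 6b ad 92 20 83 55 is 9 bytes > B = 7, so hash it first: H(key) = a3 97, then zero-pad to 7 bytes: K' = a3 97 00 00 00 00 00.
K' ⊕ ipad = 95 a1 36 36 36 36 36.  K' ⊕ opad = ff cb 5c 5c 5c 5c 5c.
Inner input = (K'⊕ipad) ∥ m = 95 a1 36 36 36 36 36 ∥ 6c.
Inner hash: even-index sum = 311 mod 256 = 55; odd-index sum = 377 mod 256 = 121 → 37 79.
Outer input = (K'⊕opad) ∥ inner = ff cb 5c 5c 5c 5c 5c ∥ 37 79.
Outer hash (tag): even-index sum = 652 mod 256 = 140; odd-index sum = 442 mod 256 = 186 → 8c ba.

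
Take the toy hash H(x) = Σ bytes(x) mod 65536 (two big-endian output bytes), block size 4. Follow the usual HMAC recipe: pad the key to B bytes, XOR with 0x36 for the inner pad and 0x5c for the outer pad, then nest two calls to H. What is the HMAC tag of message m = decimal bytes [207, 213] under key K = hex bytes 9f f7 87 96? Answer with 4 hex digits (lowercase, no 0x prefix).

Key hex bytes 9f f7 87 96 is exactly B = 4 bytes: K' = 9f f7 87 96.
K' ⊕ ipad = a9 c1 b1 a0.  K' ⊕ opad = c3 ab db ca.
Inner input = (K'⊕ipad) ∥ m = a9 c1 b1 a0 ∥ cf d5.
Inner hash: sum = 169+193+177+160+207+213 = 1119 → 04 5f.
Outer input = (K'⊕opad) ∥ inner = c3 ab db ca ∥ 04 5f.
Outer hash (tag): sum = 195+171+219+202+4+95 = 886 → 03 76.

0376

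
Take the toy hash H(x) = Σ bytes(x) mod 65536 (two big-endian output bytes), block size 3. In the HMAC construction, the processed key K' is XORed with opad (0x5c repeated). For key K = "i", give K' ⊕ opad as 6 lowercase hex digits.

355c5c

Key "i" = 69 is 1 byte ≤ B = 3; zero-pad to 3 bytes: K' = 69 00 00.
XOR each byte with 0x5c: 69⊕5c=35, 00⊕5c=5c, 00⊕5c=5c.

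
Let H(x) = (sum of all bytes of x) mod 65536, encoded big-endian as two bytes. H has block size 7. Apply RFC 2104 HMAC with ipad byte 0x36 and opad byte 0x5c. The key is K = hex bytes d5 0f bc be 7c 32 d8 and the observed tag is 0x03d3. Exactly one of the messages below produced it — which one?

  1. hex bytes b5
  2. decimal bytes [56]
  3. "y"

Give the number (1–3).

Key hex bytes d5 0f bc be 7c 32 d8 is exactly B = 7 bytes: K' = d5 0f bc be 7c 32 d8.
K' ⊕ ipad = e3 39 8a 88 4a 04 ee; K' ⊕ opad = 89 53 e0 e2 20 6e 84.
m1: inner = H(e3 39 8a 88 4a 04 ee b5) = 04 1f; tag = H(89 53 e0 e2 20 6e 84 04 1f) = 03d3 ← matches
m2: inner = H(e3 39 8a 88 4a 04 ee 38) = 03 a2; tag = H(89 53 e0 e2 20 6e 84 03 a2) = 0455
m3: inner = H(e3 39 8a 88 4a 04 ee 79) = 03 e3; tag = H(89 53 e0 e2 20 6e 84 03 e3) = 0496

1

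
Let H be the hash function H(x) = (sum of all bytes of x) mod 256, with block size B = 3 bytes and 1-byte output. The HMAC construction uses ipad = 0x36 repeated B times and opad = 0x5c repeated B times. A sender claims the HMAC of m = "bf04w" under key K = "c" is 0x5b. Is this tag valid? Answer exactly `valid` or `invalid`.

valid

Key "c" = 63 is 1 byte ≤ B = 3; zero-pad to 3 bytes: K' = 63 00 00.
K' ⊕ ipad = 55 36 36; K' ⊕ opad = 3f 5c 5c.
Inner hash: sum = 85+54+54+98+102+48+52+119 = 612; mod 256 = 100 → 64.
Outer hash (recomputed tag): sum = 63+92+92+100 = 347; mod 256 = 91 → 5b.
Recomputed tag = 5b; claimed = 5b → match.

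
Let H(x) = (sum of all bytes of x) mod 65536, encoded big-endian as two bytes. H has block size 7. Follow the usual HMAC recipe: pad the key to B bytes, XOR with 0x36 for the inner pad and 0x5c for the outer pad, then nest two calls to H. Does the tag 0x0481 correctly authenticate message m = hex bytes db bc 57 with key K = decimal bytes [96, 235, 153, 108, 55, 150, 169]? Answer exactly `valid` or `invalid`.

valid

Key decimal bytes [96, 235, 153, 108, 55, 150, 169] = 60 eb 99 6c 37 96 a9 is exactly B = 7 bytes: K' = 60 eb 99 6c 37 96 a9.
K' ⊕ ipad = 56 dd af 5a 01 a0 9f; K' ⊕ opad = 3c b7 c5 30 6b ca f5.
Inner hash: sum = 86+221+175+90+1+160+159+219+188+87 = 1386 → 05 6a.
Outer hash (recomputed tag): sum = 60+183+197+48+107+202+245+5+106 = 1153 → 04 81.
Recomputed tag = 0481; claimed = 0481 → match.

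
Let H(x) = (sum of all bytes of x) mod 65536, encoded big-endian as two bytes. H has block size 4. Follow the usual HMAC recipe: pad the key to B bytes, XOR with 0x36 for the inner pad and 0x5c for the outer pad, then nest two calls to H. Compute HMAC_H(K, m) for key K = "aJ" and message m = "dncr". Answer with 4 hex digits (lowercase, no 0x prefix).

01f3

Key "aJ" = 61 4a is 2 bytes ≤ B = 4; zero-pad to 4 bytes: K' = 61 4a 00 00.
K' ⊕ ipad = 57 7c 36 36.  K' ⊕ opad = 3d 16 5c 5c.
Inner input = (K'⊕ipad) ∥ m = 57 7c 36 36 ∥ 64 6e 63 72.
Inner hash: sum = 87+124+54+54+100+110+99+114 = 742 → 02 e6.
Outer input = (K'⊕opad) ∥ inner = 3d 16 5c 5c ∥ 02 e6.
Outer hash (tag): sum = 61+22+92+92+2+230 = 499 → 01 f3.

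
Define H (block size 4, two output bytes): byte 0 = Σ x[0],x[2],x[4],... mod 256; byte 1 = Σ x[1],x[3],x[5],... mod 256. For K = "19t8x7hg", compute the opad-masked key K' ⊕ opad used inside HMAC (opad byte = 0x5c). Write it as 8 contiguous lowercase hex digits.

d9535c5c

Key "19t8x7hg" = 31 39 74 38 78 37 68 67 is 8 bytes > B = 4, so hash it first: H(key) = 85 0f, then zero-pad to 4 bytes: K' = 85 0f 00 00.
XOR each byte with 0x5c: 85⊕5c=d9, 0f⊕5c=53, 00⊕5c=5c, 00⊕5c=5c.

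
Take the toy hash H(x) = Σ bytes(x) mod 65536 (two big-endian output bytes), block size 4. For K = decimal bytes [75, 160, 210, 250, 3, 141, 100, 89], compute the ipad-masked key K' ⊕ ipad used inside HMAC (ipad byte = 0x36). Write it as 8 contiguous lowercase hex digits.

Key decimal bytes [75, 160, 210, 250, 3, 141, 100, 89] = 4b a0 d2 fa 03 8d 64 59 is 8 bytes > B = 4, so hash it first: H(key) = 04 04, then zero-pad to 4 bytes: K' = 04 04 00 00.
XOR each byte with 0x36: 04⊕36=32, 04⊕36=32, 00⊕36=36, 00⊕36=36.

32323636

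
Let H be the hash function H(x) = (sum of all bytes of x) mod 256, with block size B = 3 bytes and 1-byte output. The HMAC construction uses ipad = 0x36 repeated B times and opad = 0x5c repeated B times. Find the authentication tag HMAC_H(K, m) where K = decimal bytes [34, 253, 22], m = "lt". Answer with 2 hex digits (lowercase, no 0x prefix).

Key decimal bytes [34, 253, 22] = 22 fd 16 is exactly B = 3 bytes: K' = 22 fd 16.
K' ⊕ ipad = 14 cb 20.  K' ⊕ opad = 7e a1 4a.
Inner input = (K'⊕ipad) ∥ m = 14 cb 20 ∥ 6c 74.
Inner hash: sum = 20+203+32+108+116 = 479; mod 256 = 223 → df.
Outer input = (K'⊕opad) ∥ inner = 7e a1 4a ∥ df.
Outer hash (tag): sum = 126+161+74+223 = 584; mod 256 = 72 → 48.

48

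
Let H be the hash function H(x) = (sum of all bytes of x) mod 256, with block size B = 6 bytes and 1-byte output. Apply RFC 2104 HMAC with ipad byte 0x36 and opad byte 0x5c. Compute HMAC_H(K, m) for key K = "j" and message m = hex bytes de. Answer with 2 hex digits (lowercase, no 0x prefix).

Key "j" = 6a is 1 byte ≤ B = 6; zero-pad to 6 bytes: K' = 6a 00 00 00 00 00.
K' ⊕ ipad = 5c 36 36 36 36 36.  K' ⊕ opad = 36 5c 5c 5c 5c 5c.
Inner input = (K'⊕ipad) ∥ m = 5c 36 36 36 36 36 ∥ de.
Inner hash: sum = 92+54+54+54+54+54+222 = 584; mod 256 = 72 → 48.
Outer input = (K'⊕opad) ∥ inner = 36 5c 5c 5c 5c 5c ∥ 48.
Outer hash (tag): sum = 54+92+92+92+92+92+72 = 586; mod 256 = 74 → 4a.

4a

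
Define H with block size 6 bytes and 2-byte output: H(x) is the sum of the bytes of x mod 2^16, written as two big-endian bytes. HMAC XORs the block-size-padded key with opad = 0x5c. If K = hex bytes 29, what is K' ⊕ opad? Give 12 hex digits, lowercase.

Key hex bytes 29 is 1 byte ≤ B = 6; zero-pad to 6 bytes: K' = 29 00 00 00 00 00.
XOR each byte with 0x5c: 29⊕5c=75, 00⊕5c=5c, 00⊕5c=5c, 00⊕5c=5c, 00⊕5c=5c, 00⊕5c=5c.

755c5c5c5c5c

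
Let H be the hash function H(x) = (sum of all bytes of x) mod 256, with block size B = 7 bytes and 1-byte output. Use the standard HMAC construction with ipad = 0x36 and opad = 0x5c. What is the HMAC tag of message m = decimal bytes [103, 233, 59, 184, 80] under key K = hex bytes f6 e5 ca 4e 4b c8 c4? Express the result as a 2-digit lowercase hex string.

Key hex bytes f6 e5 ca 4e 4b c8 c4 is exactly B = 7 bytes: K' = f6 e5 ca 4e 4b c8 c4.
K' ⊕ ipad = c0 d3 fc 78 7d fe f2.  K' ⊕ opad = aa b9 96 12 17 94 98.
Inner input = (K'⊕ipad) ∥ m = c0 d3 fc 78 7d fe f2 ∥ 67 e9 3b b8 50.
Inner hash: sum = 192+211+252+120+125+254+242+103+233+59+184+80 = 2055; mod 256 = 7 → 07.
Outer input = (K'⊕opad) ∥ inner = aa b9 96 12 17 94 98 ∥ 07.
Outer hash (tag): sum = 170+185+150+18+23+148+152+7 = 853; mod 256 = 85 → 55.

55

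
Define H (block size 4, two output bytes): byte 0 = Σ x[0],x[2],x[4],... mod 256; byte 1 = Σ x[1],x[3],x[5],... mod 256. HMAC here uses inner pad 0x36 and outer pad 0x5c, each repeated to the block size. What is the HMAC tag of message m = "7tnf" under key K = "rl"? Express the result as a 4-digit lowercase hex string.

Key "rl" = 72 6c is 2 bytes ≤ B = 4; zero-pad to 4 bytes: K' = 72 6c 00 00.
K' ⊕ ipad = 44 5a 36 36.  K' ⊕ opad = 2e 30 5c 5c.
Inner input = (K'⊕ipad) ∥ m = 44 5a 36 36 ∥ 37 74 6e 66.
Inner hash: even-index sum = 287 mod 256 = 31; odd-index sum = 362 mod 256 = 106 → 1f 6a.
Outer input = (K'⊕opad) ∥ inner = 2e 30 5c 5c ∥ 1f 6a.
Outer hash (tag): even-index sum = 169 mod 256 = 169; odd-index sum = 246 mod 256 = 246 → a9 f6.

a9f6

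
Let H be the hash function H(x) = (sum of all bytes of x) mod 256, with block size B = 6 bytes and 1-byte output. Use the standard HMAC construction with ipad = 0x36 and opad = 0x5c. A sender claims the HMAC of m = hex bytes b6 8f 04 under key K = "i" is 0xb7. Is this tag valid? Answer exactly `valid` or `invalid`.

Key "i" = 69 is 1 byte ≤ B = 6; zero-pad to 6 bytes: K' = 69 00 00 00 00 00.
K' ⊕ ipad = 5f 36 36 36 36 36; K' ⊕ opad = 35 5c 5c 5c 5c 5c.
Inner hash: sum = 95+54+54+54+54+54+182+143+4 = 694; mod 256 = 182 → b6.
Outer hash (recomputed tag): sum = 53+92+92+92+92+92+182 = 695; mod 256 = 183 → b7.
Recomputed tag = b7; claimed = b7 → match.

valid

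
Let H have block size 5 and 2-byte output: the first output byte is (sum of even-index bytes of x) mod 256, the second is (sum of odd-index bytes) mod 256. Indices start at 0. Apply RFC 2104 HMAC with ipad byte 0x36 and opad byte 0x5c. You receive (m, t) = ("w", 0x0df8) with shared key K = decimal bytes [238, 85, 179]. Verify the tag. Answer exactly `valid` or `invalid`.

Key decimal bytes [238, 85, 179] = ee 55 b3 is 3 bytes ≤ B = 5; zero-pad to 5 bytes: K' = ee 55 b3 00 00.
K' ⊕ ipad = d8 63 85 36 36; K' ⊕ opad = b2 09 ef 5c 5c.
Inner hash: even-index sum = 403 mod 256 = 147; odd-index sum = 272 mod 256 = 16 → 93 10.
Outer hash (recomputed tag): even-index sum = 525 mod 256 = 13; odd-index sum = 248 mod 256 = 248 → 0d f8.
Recomputed tag = 0df8; claimed = 0df8 → match.

valid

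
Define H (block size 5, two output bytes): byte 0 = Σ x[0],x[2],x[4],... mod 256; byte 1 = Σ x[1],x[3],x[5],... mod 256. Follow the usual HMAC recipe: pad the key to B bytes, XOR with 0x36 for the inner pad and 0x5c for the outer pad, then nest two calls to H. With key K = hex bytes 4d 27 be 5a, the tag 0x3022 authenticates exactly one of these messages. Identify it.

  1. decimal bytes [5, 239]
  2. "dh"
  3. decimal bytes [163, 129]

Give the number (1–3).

Key hex bytes 4d 27 be 5a is 4 bytes ≤ B = 5; zero-pad to 5 bytes: K' = 4d 27 be 5a 00.
K' ⊕ ipad = 7b 11 88 6c 36; K' ⊕ opad = 11 7b e2 06 5c.
m1: inner = H(7b 11 88 6c 36 05 ef) = 28 82; tag = H(11 7b e2 06 5c 28 82) = d1a9
m2: inner = H(7b 11 88 6c 36 64 68) = a1 e1; tag = H(11 7b e2 06 5c a1 e1) = 3022 ← matches
m3: inner = H(7b 11 88 6c 36 a3 81) = ba 20; tag = H(11 7b e2 06 5c ba 20) = 6f3b

2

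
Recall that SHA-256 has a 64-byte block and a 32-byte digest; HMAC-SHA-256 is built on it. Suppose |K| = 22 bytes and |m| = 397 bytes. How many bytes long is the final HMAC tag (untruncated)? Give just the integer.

The tag is one SHA-256 digest: 32 bytes.

32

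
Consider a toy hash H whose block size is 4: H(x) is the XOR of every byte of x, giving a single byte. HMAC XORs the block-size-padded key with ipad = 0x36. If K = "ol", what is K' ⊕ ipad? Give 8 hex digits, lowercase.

Key "ol" = 6f 6c is 2 bytes ≤ B = 4; zero-pad to 4 bytes: K' = 6f 6c 00 00.
XOR each byte with 0x36: 6f⊕36=59, 6c⊕36=5a, 00⊕36=36, 00⊕36=36.

595a3636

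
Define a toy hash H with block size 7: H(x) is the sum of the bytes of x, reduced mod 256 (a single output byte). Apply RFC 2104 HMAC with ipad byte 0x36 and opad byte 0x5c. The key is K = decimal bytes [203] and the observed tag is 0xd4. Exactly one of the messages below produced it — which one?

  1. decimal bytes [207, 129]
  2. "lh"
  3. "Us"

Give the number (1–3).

2

Key decimal bytes [203] = cb is 1 byte ≤ B = 7; zero-pad to 7 bytes: K' = cb 00 00 00 00 00 00.
K' ⊕ ipad = fd 36 36 36 36 36 36; K' ⊕ opad = 97 5c 5c 5c 5c 5c 5c.
m1: inner = H(fd 36 36 36 36 36 36 cf 81) = 91; tag = H(97 5c 5c 5c 5c 5c 5c 91) = 50
m2: inner = H(fd 36 36 36 36 36 36 6c 68) = 15; tag = H(97 5c 5c 5c 5c 5c 5c 15) = d4 ← matches
m3: inner = H(fd 36 36 36 36 36 36 55 73) = 09; tag = H(97 5c 5c 5c 5c 5c 5c 09) = c8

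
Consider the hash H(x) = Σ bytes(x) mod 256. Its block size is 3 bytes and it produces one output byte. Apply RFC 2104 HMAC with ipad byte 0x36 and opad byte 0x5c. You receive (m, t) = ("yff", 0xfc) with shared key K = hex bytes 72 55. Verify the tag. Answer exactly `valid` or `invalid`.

invalid

Key hex bytes 72 55 is 2 bytes ≤ B = 3; zero-pad to 3 bytes: K' = 72 55 00.
K' ⊕ ipad = 44 63 36; K' ⊕ opad = 2e 09 5c.
Inner hash: sum = 68+99+54+121+102+102 = 546; mod 256 = 34 → 22.
Outer hash (recomputed tag): sum = 46+9+92+34 = 181 → b5.
Recomputed tag = b5; claimed = fc → mismatch.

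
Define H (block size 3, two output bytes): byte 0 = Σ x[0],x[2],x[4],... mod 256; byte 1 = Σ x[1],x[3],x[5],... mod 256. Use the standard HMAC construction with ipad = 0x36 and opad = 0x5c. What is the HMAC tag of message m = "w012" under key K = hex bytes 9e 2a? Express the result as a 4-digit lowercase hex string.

e2b6

Key hex bytes 9e 2a is 2 bytes ≤ B = 3; zero-pad to 3 bytes: K' = 9e 2a 00.
K' ⊕ ipad = a8 1c 36.  K' ⊕ opad = c2 76 5c.
Inner input = (K'⊕ipad) ∥ m = a8 1c 36 ∥ 77 30 31 32.
Inner hash: even-index sum = 320 mod 256 = 64; odd-index sum = 196 mod 256 = 196 → 40 c4.
Outer input = (K'⊕opad) ∥ inner = c2 76 5c ∥ 40 c4.
Outer hash (tag): even-index sum = 482 mod 256 = 226; odd-index sum = 182 mod 256 = 182 → e2 b6.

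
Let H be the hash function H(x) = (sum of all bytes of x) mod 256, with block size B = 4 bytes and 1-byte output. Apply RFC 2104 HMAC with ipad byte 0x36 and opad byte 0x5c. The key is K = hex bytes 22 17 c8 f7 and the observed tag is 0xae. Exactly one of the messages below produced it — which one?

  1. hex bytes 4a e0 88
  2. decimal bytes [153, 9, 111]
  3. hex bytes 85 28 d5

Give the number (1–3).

Key hex bytes 22 17 c8 f7 is exactly B = 4 bytes: K' = 22 17 c8 f7.
K' ⊕ ipad = 14 21 fe c1; K' ⊕ opad = 7e 4b 94 ab.
m1: inner = H(14 21 fe c1 4a e0 88) = a6; tag = H(7e 4b 94 ab a6) = ae ← matches
m2: inner = H(14 21 fe c1 99 09 6f) = 05; tag = H(7e 4b 94 ab 05) = 0d
m3: inner = H(14 21 fe c1 85 28 d5) = 76; tag = H(7e 4b 94 ab 76) = 7e

1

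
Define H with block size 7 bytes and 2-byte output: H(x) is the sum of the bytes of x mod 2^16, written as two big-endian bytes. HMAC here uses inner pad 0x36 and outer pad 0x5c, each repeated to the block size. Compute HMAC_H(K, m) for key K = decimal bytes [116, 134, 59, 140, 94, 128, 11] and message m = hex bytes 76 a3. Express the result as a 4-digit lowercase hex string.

Key decimal bytes [116, 134, 59, 140, 94, 128, 11] = 74 86 3b 8c 5e 80 0b is exactly B = 7 bytes: K' = 74 86 3b 8c 5e 80 0b.
K' ⊕ ipad = 42 b0 0d ba 68 b6 3d.  K' ⊕ opad = 28 da 67 d0 02 dc 57.
Inner input = (K'⊕ipad) ∥ m = 42 b0 0d ba 68 b6 3d ∥ 76 a3.
Inner hash: sum = 66+176+13+186+104+182+61+118+163 = 1069 → 04 2d.
Outer input = (K'⊕opad) ∥ inner = 28 da 67 d0 02 dc 57 ∥ 04 2d.
Outer hash (tag): sum = 40+218+103+208+2+220+87+4+45 = 927 → 03 9f.

039f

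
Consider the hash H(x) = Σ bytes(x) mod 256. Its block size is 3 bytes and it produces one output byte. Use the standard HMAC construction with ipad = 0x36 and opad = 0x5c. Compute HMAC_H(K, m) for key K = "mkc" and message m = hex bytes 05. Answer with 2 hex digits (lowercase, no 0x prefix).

Key "mkc" = 6d 6b 63 is exactly B = 3 bytes: K' = 6d 6b 63.
K' ⊕ ipad = 5b 5d 55.  K' ⊕ opad = 31 37 3f.
Inner input = (K'⊕ipad) ∥ m = 5b 5d 55 ∥ 05.
Inner hash: sum = 91+93+85+5 = 274; mod 256 = 18 → 12.
Outer input = (K'⊕opad) ∥ inner = 31 37 3f ∥ 12.
Outer hash (tag): sum = 49+55+63+18 = 185 → b9.

b9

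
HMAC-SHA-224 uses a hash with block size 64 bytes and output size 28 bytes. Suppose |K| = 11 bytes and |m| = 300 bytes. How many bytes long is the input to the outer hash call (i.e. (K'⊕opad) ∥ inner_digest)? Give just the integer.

92

Key is 11 ≤ 64 bytes, zero-padded: |K'| = 64.
Outer input = (K'⊕opad) ∥ H(inner) → 64 + 28 = 92 bytes.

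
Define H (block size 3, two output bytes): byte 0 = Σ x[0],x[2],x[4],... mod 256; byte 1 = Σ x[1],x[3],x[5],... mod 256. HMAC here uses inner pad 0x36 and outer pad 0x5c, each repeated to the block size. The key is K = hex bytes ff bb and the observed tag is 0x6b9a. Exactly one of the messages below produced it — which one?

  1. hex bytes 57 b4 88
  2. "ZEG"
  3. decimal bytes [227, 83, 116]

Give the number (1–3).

Key hex bytes ff bb is 2 bytes ≤ B = 3; zero-pad to 3 bytes: K' = ff bb 00.
K' ⊕ ipad = c9 8d 36; K' ⊕ opad = a3 e7 5c.
m1: inner = H(c9 8d 36 57 b4 88) = b3 6c; tag = H(a3 e7 5c b3 6c) = 6b9a ← matches
m2: inner = H(c9 8d 36 5a 45 47) = 44 2e; tag = H(a3 e7 5c 44 2e) = 2d2b
m3: inner = H(c9 8d 36 e3 53 74) = 52 e4; tag = H(a3 e7 5c 52 e4) = e339

1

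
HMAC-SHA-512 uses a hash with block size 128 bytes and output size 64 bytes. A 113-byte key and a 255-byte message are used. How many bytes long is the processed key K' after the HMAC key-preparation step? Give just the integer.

Key is 113 ≤ 128 bytes, zero-padded: |K'| = 128.

128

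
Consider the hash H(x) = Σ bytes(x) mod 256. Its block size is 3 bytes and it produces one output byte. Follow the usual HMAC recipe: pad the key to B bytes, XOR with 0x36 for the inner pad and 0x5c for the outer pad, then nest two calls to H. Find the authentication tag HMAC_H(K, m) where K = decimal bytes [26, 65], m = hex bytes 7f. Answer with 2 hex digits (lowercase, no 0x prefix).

Key decimal bytes [26, 65] = 1a 41 is 2 bytes ≤ B = 3; zero-pad to 3 bytes: K' = 1a 41 00.
K' ⊕ ipad = 2c 77 36.  K' ⊕ opad = 46 1d 5c.
Inner input = (K'⊕ipad) ∥ m = 2c 77 36 ∥ 7f.
Inner hash: sum = 44+119+54+127 = 344; mod 256 = 88 → 58.
Outer input = (K'⊕opad) ∥ inner = 46 1d 5c ∥ 58.
Outer hash (tag): sum = 70+29+92+88 = 279; mod 256 = 23 → 17.

17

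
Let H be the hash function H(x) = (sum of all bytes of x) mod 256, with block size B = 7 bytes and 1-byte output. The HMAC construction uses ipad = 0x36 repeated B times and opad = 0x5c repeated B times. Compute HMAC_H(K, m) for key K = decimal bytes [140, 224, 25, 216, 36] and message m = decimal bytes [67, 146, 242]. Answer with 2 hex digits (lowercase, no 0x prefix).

Key decimal bytes [140, 224, 25, 216, 36] = 8c e0 19 d8 24 is 5 bytes ≤ B = 7; zero-pad to 7 bytes: K' = 8c e0 19 d8 24 00 00.
K' ⊕ ipad = ba d6 2f ee 12 36 36.  K' ⊕ opad = d0 bc 45 84 78 5c 5c.
Inner input = (K'⊕ipad) ∥ m = ba d6 2f ee 12 36 36 ∥ 43 92 f2.
Inner hash: sum = 186+214+47+238+18+54+54+67+146+242 = 1266; mod 256 = 242 → f2.
Outer input = (K'⊕opad) ∥ inner = d0 bc 45 84 78 5c 5c ∥ f2.
Outer hash (tag): sum = 208+188+69+132+120+92+92+242 = 1143; mod 256 = 119 → 77.

77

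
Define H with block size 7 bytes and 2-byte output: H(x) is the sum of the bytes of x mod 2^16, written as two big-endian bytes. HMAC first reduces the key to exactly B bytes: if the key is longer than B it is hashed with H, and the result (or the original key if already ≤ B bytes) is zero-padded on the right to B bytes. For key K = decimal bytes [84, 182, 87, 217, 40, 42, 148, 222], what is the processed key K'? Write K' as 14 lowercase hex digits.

|K| = 8 > B = 7, so first hash the key.
H(K): sum = 84+182+87+217+40+42+148+222 = 1022 → 03 fe.
Zero-pad H(K) = 03 fe to 7 bytes: K' = 03 fe 00 00 00 00 00.

03fe0000000000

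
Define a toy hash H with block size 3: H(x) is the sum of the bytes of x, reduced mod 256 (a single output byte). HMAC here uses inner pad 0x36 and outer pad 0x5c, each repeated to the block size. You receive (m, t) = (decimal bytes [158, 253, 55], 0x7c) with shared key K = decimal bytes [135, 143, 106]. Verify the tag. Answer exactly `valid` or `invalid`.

valid

Key decimal bytes [135, 143, 106] = 87 8f 6a is exactly B = 3 bytes: K' = 87 8f 6a.
K' ⊕ ipad = b1 b9 5c; K' ⊕ opad = db d3 36.
Inner hash: sum = 177+185+92+158+253+55 = 920; mod 256 = 152 → 98.
Outer hash (recomputed tag): sum = 219+211+54+152 = 636; mod 256 = 124 → 7c.
Recomputed tag = 7c; claimed = 7c → match.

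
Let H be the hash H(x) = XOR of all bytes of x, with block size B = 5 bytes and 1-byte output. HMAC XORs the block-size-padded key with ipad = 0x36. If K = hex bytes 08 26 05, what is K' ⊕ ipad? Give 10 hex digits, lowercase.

Key hex bytes 08 26 05 is 3 bytes ≤ B = 5; zero-pad to 5 bytes: K' = 08 26 05 00 00.
XOR each byte with 0x36: 08⊕36=3e, 26⊕36=10, 05⊕36=33, 00⊕36=36, 00⊕36=36.

3e10333636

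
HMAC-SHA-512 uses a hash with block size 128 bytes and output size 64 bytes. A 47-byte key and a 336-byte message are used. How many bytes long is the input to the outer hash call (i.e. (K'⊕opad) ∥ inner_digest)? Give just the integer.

Key is 47 ≤ 128 bytes, zero-padded: |K'| = 128.
Outer input = (K'⊕opad) ∥ H(inner) → 128 + 64 = 192 bytes.

192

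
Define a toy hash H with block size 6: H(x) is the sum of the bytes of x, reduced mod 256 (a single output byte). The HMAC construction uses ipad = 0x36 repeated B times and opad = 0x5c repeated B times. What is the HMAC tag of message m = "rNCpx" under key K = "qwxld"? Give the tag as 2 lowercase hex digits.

e3

Key "qwxld" = 71 77 78 6c 64 is 5 bytes ≤ B = 6; zero-pad to 6 bytes: K' = 71 77 78 6c 64 00.
K' ⊕ ipad = 47 41 4e 5a 52 36.  K' ⊕ opad = 2d 2b 24 30 38 5c.
Inner input = (K'⊕ipad) ∥ m = 47 41 4e 5a 52 36 ∥ 72 4e 43 70 78.
Inner hash: sum = 71+65+78+90+82+54+114+78+67+112+120 = 931; mod 256 = 163 → a3.
Outer input = (K'⊕opad) ∥ inner = 2d 2b 24 30 38 5c ∥ a3.
Outer hash (tag): sum = 45+43+36+48+56+92+163 = 483; mod 256 = 227 → e3.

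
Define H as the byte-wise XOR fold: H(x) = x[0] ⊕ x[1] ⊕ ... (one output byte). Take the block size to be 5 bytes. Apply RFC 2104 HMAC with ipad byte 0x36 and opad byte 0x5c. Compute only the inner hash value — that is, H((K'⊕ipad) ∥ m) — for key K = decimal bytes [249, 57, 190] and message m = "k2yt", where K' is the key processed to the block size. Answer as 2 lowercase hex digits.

Key decimal bytes [249, 57, 190] = f9 39 be is 3 bytes ≤ B = 5; zero-pad to 5 bytes: K' = f9 39 be 00 00.
K' ⊕ ipad = cf 0f 88 36 36.
Inner input = cf 0f 88 36 36 ∥ 6b 32 79 74.
Inner hash: XOR cf⊕0f⊕88⊕36⊕36⊕6b⊕32⊕79⊕74 = 1c.

1c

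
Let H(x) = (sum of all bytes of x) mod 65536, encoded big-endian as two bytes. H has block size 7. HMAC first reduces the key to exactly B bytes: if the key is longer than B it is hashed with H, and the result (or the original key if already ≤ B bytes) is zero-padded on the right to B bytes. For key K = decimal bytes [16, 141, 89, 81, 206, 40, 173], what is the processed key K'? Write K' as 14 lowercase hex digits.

Key decimal bytes [16, 141, 89, 81, 206, 40, 173] = 10 8d 59 51 ce 28 ad is exactly B = 7 bytes: K' = 10 8d 59 51 ce 28 ad.

108d5951ce28ad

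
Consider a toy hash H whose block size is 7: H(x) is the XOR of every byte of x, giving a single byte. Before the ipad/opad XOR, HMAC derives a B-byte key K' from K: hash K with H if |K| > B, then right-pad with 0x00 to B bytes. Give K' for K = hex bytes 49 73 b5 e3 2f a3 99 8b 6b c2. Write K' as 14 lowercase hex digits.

5b000000000000

|K| = 10 > B = 7, so first hash the key.
H(K): XOR 49⊕73⊕b5⊕e3⊕2f⊕a3⊕99⊕8b⊕6b⊕c2 = 5b.
Zero-pad H(K) = 5b to 7 bytes: K' = 5b 00 00 00 00 00 00.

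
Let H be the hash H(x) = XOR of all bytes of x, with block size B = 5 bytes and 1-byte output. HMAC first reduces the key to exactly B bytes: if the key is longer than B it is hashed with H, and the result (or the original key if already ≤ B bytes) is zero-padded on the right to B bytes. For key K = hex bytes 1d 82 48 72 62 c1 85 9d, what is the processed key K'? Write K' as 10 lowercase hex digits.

|K| = 8 > B = 5, so first hash the key.
H(K): XOR 1d⊕82⊕48⊕72⊕62⊕c1⊕85⊕9d = 1e.
Zero-pad H(K) = 1e to 5 bytes: K' = 1e 00 00 00 00.

1e00000000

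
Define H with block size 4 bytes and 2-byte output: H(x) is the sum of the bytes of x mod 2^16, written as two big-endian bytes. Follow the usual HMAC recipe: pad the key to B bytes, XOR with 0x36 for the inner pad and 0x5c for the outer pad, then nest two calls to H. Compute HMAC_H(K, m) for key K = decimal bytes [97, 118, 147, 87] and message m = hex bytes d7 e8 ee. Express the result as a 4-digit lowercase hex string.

018f

Key decimal bytes [97, 118, 147, 87] = 61 76 93 57 is exactly B = 4 bytes: K' = 61 76 93 57.
K' ⊕ ipad = 57 40 a5 61.  K' ⊕ opad = 3d 2a cf 0b.
Inner input = (K'⊕ipad) ∥ m = 57 40 a5 61 ∥ d7 e8 ee.
Inner hash: sum = 87+64+165+97+215+232+238 = 1098 → 04 4a.
Outer input = (K'⊕opad) ∥ inner = 3d 2a cf 0b ∥ 04 4a.
Outer hash (tag): sum = 61+42+207+11+4+74 = 399 → 01 8f.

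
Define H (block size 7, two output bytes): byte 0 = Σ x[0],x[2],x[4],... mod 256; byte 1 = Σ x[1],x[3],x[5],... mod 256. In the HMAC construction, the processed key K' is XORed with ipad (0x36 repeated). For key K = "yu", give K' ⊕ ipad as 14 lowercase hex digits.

Key "yu" = 79 75 is 2 bytes ≤ B = 7; zero-pad to 7 bytes: K' = 79 75 00 00 00 00 00.
XOR each byte with 0x36: 79⊕36=4f, 75⊕36=43, 00⊕36=36, 00⊕36=36, 00⊕36=36, 00⊕36=36, 00⊕36=36.

4f433636363636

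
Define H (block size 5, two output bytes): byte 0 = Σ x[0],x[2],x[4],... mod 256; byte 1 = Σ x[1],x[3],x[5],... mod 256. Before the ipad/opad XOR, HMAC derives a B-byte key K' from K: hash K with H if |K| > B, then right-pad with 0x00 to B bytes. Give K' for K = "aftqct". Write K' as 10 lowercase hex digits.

384b000000

|K| = 6 > B = 5, so first hash the key.
H(K): even-index sum = 312 mod 256 = 56; odd-index sum = 331 mod 256 = 75 → 38 4b.
Zero-pad H(K) = 38 4b to 5 bytes: K' = 38 4b 00 00 00.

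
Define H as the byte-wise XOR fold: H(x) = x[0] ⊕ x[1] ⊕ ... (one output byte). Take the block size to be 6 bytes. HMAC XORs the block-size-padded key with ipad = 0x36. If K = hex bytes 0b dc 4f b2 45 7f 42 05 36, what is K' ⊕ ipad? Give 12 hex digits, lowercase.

Key hex bytes 0b dc 4f b2 45 7f 42 05 36 is 9 bytes > B = 6, so hash it first: H(key) = 61, then zero-pad to 6 bytes: K' = 61 00 00 00 00 00.
XOR each byte with 0x36: 61⊕36=57, 00⊕36=36, 00⊕36=36, 00⊕36=36, 00⊕36=36, 00⊕36=36.

573636363636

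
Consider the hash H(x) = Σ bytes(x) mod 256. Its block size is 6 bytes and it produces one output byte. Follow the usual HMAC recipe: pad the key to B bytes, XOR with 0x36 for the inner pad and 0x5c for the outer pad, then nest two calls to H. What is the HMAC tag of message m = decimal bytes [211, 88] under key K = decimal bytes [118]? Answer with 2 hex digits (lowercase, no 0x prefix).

6f

Key decimal bytes [118] = 76 is 1 byte ≤ B = 6; zero-pad to 6 bytes: K' = 76 00 00 00 00 00.
K' ⊕ ipad = 40 36 36 36 36 36.  K' ⊕ opad = 2a 5c 5c 5c 5c 5c.
Inner input = (K'⊕ipad) ∥ m = 40 36 36 36 36 36 ∥ d3 58.
Inner hash: sum = 64+54+54+54+54+54+211+88 = 633; mod 256 = 121 → 79.
Outer input = (K'⊕opad) ∥ inner = 2a 5c 5c 5c 5c 5c ∥ 79.
Outer hash (tag): sum = 42+92+92+92+92+92+121 = 623; mod 256 = 111 → 6f.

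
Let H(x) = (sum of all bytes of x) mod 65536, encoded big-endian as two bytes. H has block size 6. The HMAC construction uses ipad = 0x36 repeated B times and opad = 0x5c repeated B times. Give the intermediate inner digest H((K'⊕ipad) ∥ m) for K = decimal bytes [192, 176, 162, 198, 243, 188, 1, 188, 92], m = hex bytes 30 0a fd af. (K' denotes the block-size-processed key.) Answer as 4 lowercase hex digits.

Key decimal bytes [192, 176, 162, 198, 243, 188, 1, 188, 92] = c0 b0 a2 c6 f3 bc 01 bc 5c is 9 bytes > B = 6, so hash it first: H(key) = 05 a0, then zero-pad to 6 bytes: K' = 05 a0 00 00 00 00.
K' ⊕ ipad = 33 96 36 36 36 36.
Inner input = 33 96 36 36 36 36 ∥ 30 0a fd af.
Inner hash: sum = 51+150+54+54+54+54+48+10+253+175 = 903 → 03 87.

0387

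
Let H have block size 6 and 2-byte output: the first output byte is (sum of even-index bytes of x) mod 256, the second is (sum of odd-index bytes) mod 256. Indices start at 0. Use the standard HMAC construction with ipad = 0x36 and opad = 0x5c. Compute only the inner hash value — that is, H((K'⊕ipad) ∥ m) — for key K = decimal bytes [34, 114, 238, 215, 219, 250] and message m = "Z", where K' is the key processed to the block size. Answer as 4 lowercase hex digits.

33f1

Key decimal bytes [34, 114, 238, 215, 219, 250] = 22 72 ee d7 db fa is exactly B = 6 bytes: K' = 22 72 ee d7 db fa.
K' ⊕ ipad = 14 44 d8 e1 ed cc.
Inner input = 14 44 d8 e1 ed cc ∥ 5a.
Inner hash: even-index sum = 563 mod 256 = 51; odd-index sum = 497 mod 256 = 241 → 33 f1.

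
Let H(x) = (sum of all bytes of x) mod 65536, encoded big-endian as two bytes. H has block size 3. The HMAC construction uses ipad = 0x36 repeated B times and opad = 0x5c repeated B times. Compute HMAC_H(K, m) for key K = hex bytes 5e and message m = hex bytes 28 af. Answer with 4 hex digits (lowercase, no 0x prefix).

Key hex bytes 5e is 1 byte ≤ B = 3; zero-pad to 3 bytes: K' = 5e 00 00.
K' ⊕ ipad = 68 36 36.  K' ⊕ opad = 02 5c 5c.
Inner input = (K'⊕ipad) ∥ m = 68 36 36 ∥ 28 af.
Inner hash: sum = 104+54+54+40+175 = 427 → 01 ab.
Outer input = (K'⊕opad) ∥ inner = 02 5c 5c ∥ 01 ab.
Outer hash (tag): sum = 2+92+92+1+171 = 358 → 01 66.

0166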